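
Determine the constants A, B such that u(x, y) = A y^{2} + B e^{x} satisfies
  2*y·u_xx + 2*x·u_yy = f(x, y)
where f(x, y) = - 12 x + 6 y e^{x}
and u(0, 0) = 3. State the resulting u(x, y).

Substitute the ansatz u = A y^{2} + B e^{x} into the left-hand side.
Derivatives of the ansatz:
  u_xx = B e^{x}
  u_yy = 2 A
Term by term:
  2*y·u_xx = 2 B y e^{x}
  2*x·u_yy = 4 A x
So the left-hand side equals
  4 A x + 2 B y e^{x}
This must equal f(x, y) = - 12 x + 6 y e^{x} identically.
Matching coefficients of the independent functions:
  [x]:  4 A = -12
  [y e^{x}]:  2 B = 6
Solving: A = -3, B = 3.
Check against the point condition:
  u(0, 0) = 3  ⟹  B = 3  ✓
Hence u(x, y) = - 3 y^{2} + 3 e^{x}.

Answer: u(x, y) = - 3 y^{2} + 3 e^{x}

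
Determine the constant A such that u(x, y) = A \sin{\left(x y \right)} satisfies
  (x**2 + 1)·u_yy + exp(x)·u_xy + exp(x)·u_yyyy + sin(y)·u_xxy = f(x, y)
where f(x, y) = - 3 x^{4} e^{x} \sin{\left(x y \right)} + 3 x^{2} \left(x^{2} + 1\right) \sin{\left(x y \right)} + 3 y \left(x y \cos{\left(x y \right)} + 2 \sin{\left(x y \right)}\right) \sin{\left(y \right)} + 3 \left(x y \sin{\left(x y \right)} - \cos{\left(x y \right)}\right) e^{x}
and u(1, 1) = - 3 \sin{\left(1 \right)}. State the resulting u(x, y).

Substitute the ansatz u = A \sin{\left(x y \right)} into the left-hand side.
Derivatives of the ansatz:
  u_yy = - A x^{2} \sin{\left(x y \right)}
  u_xy = - A x y \sin{\left(x y \right)} + A \cos{\left(x y \right)}
  u_yyyy = A x^{4} \sin{\left(x y \right)}
  u_xxy = - A x y^{2} \cos{\left(x y \right)} - 2 A y \sin{\left(x y \right)}
Term by term:
  (x**2 + 1)·u_yy = - A x^{4} \sin{\left(x y \right)} - A x^{2} \sin{\left(x y \right)}
  exp(x)·u_xy = - A x y e^{x} \sin{\left(x y \right)} + A e^{x} \cos{\left(x y \right)}
  exp(x)·u_yyyy = A x^{4} e^{x} \sin{\left(x y \right)}
  sin(y)·u_xxy = - A x y^{2} \sin{\left(y \right)} \cos{\left(x y \right)} - 2 A y \sin{\left(y \right)} \sin{\left(x y \right)}
So the left-hand side equals
  A x^{4} e^{x} \sin{\left(x y \right)} - A x^{4} \sin{\left(x y \right)} - A x^{2} \sin{\left(x y \right)} - A x y^{2} \sin{\left(y \right)} \cos{\left(x y \right)} - A x y e^{x} \sin{\left(x y \right)} - 2 A y \sin{\left(y \right)} \sin{\left(x y \right)} + A e^{x} \cos{\left(x y \right)}
This must equal f(x, y) identically; expanded, f = - 3 x^{4} e^{x} \sin{\left(x y \right)} + 3 x^{4} \sin{\left(x y \right)} + 3 x^{2} \sin{\left(x y \right)} + 3 x y^{2} \sin{\left(y \right)} \cos{\left(x y \right)} + 3 x y e^{x} \sin{\left(x y \right)} + 6 y \sin{\left(y \right)} \sin{\left(x y \right)} - 3 e^{x} \cos{\left(x y \right)}.
Matching coefficients of the independent functions:
  [x^{2} \sin{\left(x y \right)}, x^{4} \sin{\left(x y \right)}, x y e^{x} \sin{\left(x y \right)}, x y^{2} \sin{\left(y \right)} \cos{\left(x y \right)}]:  - A = 3
  [e^{x} \cos{\left(x y \right)}, x^{4} e^{x} \sin{\left(x y \right)}]:  A = -3
  [y \sin{\left(y \right)} \sin{\left(x y \right)}]:  - 2 A = 6
Solving: A = -3.
Check against the point condition:
  u(1, 1) = - 3 \sin{\left(1 \right)}  ⟹  A \sin{\left(1 \right)} = - 3 \sin{\left(1 \right)}  ✓
Hence u(x, y) = - 3 \sin{\left(x y \right)}.

Answer: u(x, y) = - 3 \sin{\left(x y \right)}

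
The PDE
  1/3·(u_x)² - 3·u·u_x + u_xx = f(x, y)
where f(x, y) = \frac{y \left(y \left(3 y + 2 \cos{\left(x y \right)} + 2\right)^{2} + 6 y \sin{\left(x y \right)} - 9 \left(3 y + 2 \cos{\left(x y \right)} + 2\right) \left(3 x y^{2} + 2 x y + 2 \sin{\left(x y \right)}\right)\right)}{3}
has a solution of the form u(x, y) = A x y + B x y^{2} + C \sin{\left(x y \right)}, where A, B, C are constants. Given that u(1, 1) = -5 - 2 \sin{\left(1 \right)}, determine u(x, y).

Substitute the ansatz u = A x y + B x y^{2} + C \sin{\left(x y \right)} into the left-hand side.
Derivatives of the ansatz:
  u_x = A y + B y^{2} + C y \cos{\left(x y \right)}
  u_xx = - C y^{2} \sin{\left(x y \right)}
Term by term:
  1/3·(u_x)² = \frac{A^{2} y^{2}}{3} + \frac{2 A B y^{3}}{3} + \frac{2 A C y^{2} \cos{\left(x y \right)}}{3} + \frac{B^{2} y^{4}}{3} + \frac{2 B C y^{3} \cos{\left(x y \right)}}{3} + \frac{C^{2} y^{2} \cos^{2}{\left(x y \right)}}{3}
  -3·u·u_x = - 3 A^{2} x y^{2} - 6 A B x y^{3} - 3 A C x y^{2} \cos{\left(x y \right)} - 3 A C y \sin{\left(x y \right)} - 3 B^{2} x y^{4} - 3 B C x y^{3} \cos{\left(x y \right)} - 3 B C y^{2} \sin{\left(x y \right)} - 3 C^{2} y \sin{\left(x y \right)} \cos{\left(x y \right)}
  u_xx = - C y^{2} \sin{\left(x y \right)}
So the left-hand side equals
  - 3 A^{2} x y^{2} + \frac{A^{2} y^{2}}{3} - 6 A B x y^{3} + \frac{2 A B y^{3}}{3} - 3 A C x y^{2} \cos{\left(x y \right)} + \frac{2 A C y^{2} \cos{\left(x y \right)}}{3} - 3 A C y \sin{\left(x y \right)} - 3 B^{2} x y^{4} + \frac{B^{2} y^{4}}{3} - 3 B C x y^{3} \cos{\left(x y \right)} + \frac{2 B C y^{3} \cos{\left(x y \right)}}{3} - 3 B C y^{2} \sin{\left(x y \right)} + \frac{C^{2} y^{2} \cos^{2}{\left(x y \right)}}{3} - 3 C^{2} y \sin{\left(x y \right)} \cos{\left(x y \right)} - C y^{2} \sin{\left(x y \right)}
This must equal f(x, y) identically; expanded, f = - 27 x y^{4} - 18 x y^{3} \cos{\left(x y \right)} - 36 x y^{3} - 12 x y^{2} \cos{\left(x y \right)} - 12 x y^{2} + 3 y^{4} + 4 y^{3} \cos{\left(x y \right)} + 4 y^{3} - 16 y^{2} \sin{\left(x y \right)} + \frac{4 y^{2} \cos^{2}{\left(x y \right)}}{3} + \frac{8 y^{2} \cos{\left(x y \right)}}{3} + \frac{4 y^{2}}{3} - 12 y \sin{\left(x y \right)} \cos{\left(x y \right)} - 12 y \sin{\left(x y \right)}.
Matching coefficients of the independent functions:
  [y^{2}]:  \frac{A^{2}}{3} = \frac{4}{3}
  [y^{3}]:  \frac{2 A B}{3} = 4
  [y^{4}]:  \frac{B^{2}}{3} = 3
  [x y^{2}]:  - 3 A^{2} = -12
  [x y^{3}]:  - 6 A B = -36
  [x y^{4}]:  - 3 B^{2} = -27
  [y \sin{\left(x y \right)}, x y^{2} \cos{\left(x y \right)}]:  - 3 A C = -12
  [y^{2} \sin{\left(x y \right)}]:  - 3 B C - C = -16
  [y^{2} \cos{\left(x y \right)}]:  \frac{2 A C}{3} = \frac{8}{3}
  [y^{2} \cos^{2}{\left(x y \right)}]:  \frac{C^{2}}{3} = \frac{4}{3}
  [y^{3} \cos{\left(x y \right)}]:  \frac{2 B C}{3} = 4
  [x y^{3} \cos{\left(x y \right)}]:  - 3 B C = -18
  [y \sin{\left(x y \right)} \cos{\left(x y \right)}]:  - 3 C^{2} = -12
Solving: A = -2, B = -3, C = -2.
Check against the point condition:
  u(1, 1) = -5 - 2 \sin{\left(1 \right)}  ⟹  A + B + C \sin{\left(1 \right)} = -5 - 2 \sin{\left(1 \right)}  ✓
Hence u(x, y) = - 3 x y^{2} - 2 x y - 2 \sin{\left(x y \right)}.

Answer: u(x, y) = - 3 x y^{2} - 2 x y - 2 \sin{\left(x y \right)}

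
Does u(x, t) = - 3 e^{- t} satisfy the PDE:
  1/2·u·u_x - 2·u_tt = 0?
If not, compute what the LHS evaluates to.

Evaluate each term of the left-hand side for u = - 3 e^{- t}.
Derivatives:
  u_x = 0
  u_tt = - 3 e^{- t}
Terms:
  1/2·u·u_x = 0
  -2·u_tt = 6 e^{- t}
Sum: LHS = 6 e^{- t}
Given right-hand side: 0. Difference LHS − RHS = 6 e^{- t} ≠ 0, so u is not a solution.

Answer: No, the LHS evaluates to 6 e^{- t}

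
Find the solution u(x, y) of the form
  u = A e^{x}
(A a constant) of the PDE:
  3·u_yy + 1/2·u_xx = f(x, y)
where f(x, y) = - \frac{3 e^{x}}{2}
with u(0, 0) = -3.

Answer: u(x, y) = - 3 e^{x}

Derivation:
Substitute the ansatz u = A e^{x} into the left-hand side.
Derivatives of the ansatz:
  u_yy = 0
  u_xx = A e^{x}
Term by term:
  3·u_yy = 0
  1/2·u_xx = \frac{A e^{x}}{2}
So the left-hand side equals
  \frac{A e^{x}}{2}
This must equal f(x, y) = - \frac{3 e^{x}}{2} identically.
Matching coefficients of the independent functions:
  [e^{x}]:  \frac{A}{2} = - \frac{3}{2}
Solving: A = -3.
Check against the point condition:
  u(0, 0) = -3  ⟹  A = -3  ✓
Hence u(x, y) = - 3 e^{x}.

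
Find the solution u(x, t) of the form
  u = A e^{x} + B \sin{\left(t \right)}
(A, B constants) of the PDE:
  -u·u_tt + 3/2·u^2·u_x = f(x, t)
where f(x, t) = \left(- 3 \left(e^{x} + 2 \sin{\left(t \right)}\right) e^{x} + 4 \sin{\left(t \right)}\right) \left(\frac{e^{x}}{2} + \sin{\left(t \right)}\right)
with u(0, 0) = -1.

Substitute the ansatz u = A e^{x} + B \sin{\left(t \right)} into the left-hand side.
Derivatives of the ansatz:
  u_tt = - B \sin{\left(t \right)}
  u_x = A e^{x}
Term by term:
  -u·u_tt = A B e^{x} \sin{\left(t \right)} + B^{2} \sin^{2}{\left(t \right)}
  3/2·u^2·u_x = \frac{3 A^{3} e^{3 x}}{2} + 3 A^{2} B e^{2 x} \sin{\left(t \right)} + \frac{3 A B^{2} e^{x} \sin^{2}{\left(t \right)}}{2}
So the left-hand side equals
  \frac{3 A^{3} e^{3 x}}{2} + 3 A^{2} B e^{2 x} \sin{\left(t \right)} + \frac{3 A B^{2} e^{x} \sin^{2}{\left(t \right)}}{2} + A B e^{x} \sin{\left(t \right)} + B^{2} \sin^{2}{\left(t \right)}
This must equal f(x, t) identically; expanded, f = - \frac{3 e^{3 x}}{2} - 6 e^{2 x} \sin{\left(t \right)} - 6 e^{x} \sin^{2}{\left(t \right)} + 2 e^{x} \sin{\left(t \right)} + 4 \sin^{2}{\left(t \right)}.
Matching coefficients of the independent functions:
  [e^{x} \sin{\left(t \right)}]:  A B = 2
  [e^{x} \sin^{2}{\left(t \right)}]:  \frac{3 A B^{2}}{2} = -6
  [e^{2 x} \sin{\left(t \right)}]:  3 A^{2} B = -6
  [e^{3 x}]:  \frac{3 A^{3}}{2} = - \frac{3}{2}
  [\sin^{2}{\left(t \right)}]:  B^{2} = 4
Solving: A = -1, B = -2.
Check against the point condition:
  u(0, 0) = -1  ⟹  A = -1  ✓
Hence u(x, t) = - e^{x} - 2 \sin{\left(t \right)}.

Answer: u(x, t) = - e^{x} - 2 \sin{\left(t \right)}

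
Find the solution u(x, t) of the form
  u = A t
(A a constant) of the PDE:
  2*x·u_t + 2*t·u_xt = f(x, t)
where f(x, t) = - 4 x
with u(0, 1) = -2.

Substitute the ansatz u = A t into the left-hand side.
Derivatives of the ansatz:
  u_t = A
  u_xt = 0
Term by term:
  2*x·u_t = 2 A x
  2*t·u_xt = 0
So the left-hand side equals
  2 A x
This must equal f(x, t) = - 4 x identically.
Matching coefficients of the independent functions:
  [x]:  2 A = -4
Solving: A = -2.
Check against the point condition:
  u(0, 1) = -2  ⟹  A = -2  ✓
Hence u(x, t) = - 2 t.

Answer: u(x, t) = - 2 t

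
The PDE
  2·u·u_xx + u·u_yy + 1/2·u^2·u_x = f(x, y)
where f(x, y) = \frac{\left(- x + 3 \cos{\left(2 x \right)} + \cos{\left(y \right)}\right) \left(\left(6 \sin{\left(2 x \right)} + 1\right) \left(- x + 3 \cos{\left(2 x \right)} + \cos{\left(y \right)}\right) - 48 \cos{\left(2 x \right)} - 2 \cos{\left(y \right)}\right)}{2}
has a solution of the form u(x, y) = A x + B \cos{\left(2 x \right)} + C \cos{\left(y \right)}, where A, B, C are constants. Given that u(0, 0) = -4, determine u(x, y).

Substitute the ansatz u = A x + B \cos{\left(2 x \right)} + C \cos{\left(y \right)} into the left-hand side.
Derivatives of the ansatz:
  u_xx = - 4 B \cos{\left(2 x \right)}
  u_yy = - C \cos{\left(y \right)}
  u_x = A - 2 B \sin{\left(2 x \right)}
Term by term:
  2·u·u_xx = - 8 A B x \cos{\left(2 x \right)} - 8 B^{2} \cos^{2}{\left(2 x \right)} - 8 B C \cos{\left(2 x \right)} \cos{\left(y \right)}
  u·u_yy = - A C x \cos{\left(y \right)} - B C \cos{\left(2 x \right)} \cos{\left(y \right)} - C^{2} \cos^{2}{\left(y \right)}
  1/2·u^2·u_x = \frac{A^{3} x^{2}}{2} - A^{2} B x^{2} \sin{\left(2 x \right)} + A^{2} B x \cos{\left(2 x \right)} + A^{2} C x \cos{\left(y \right)} - 2 A B^{2} x \sin{\left(2 x \right)} \cos{\left(2 x \right)} + \frac{A B^{2} \cos^{2}{\left(2 x \right)}}{2} - 2 A B C x \sin{\left(2 x \right)} \cos{\left(y \right)} + A B C \cos{\left(2 x \right)} \cos{\left(y \right)} + \frac{A C^{2} \cos^{2}{\left(y \right)}}{2} - B^{3} \sin{\left(2 x \right)} \cos^{2}{\left(2 x \right)} - 2 B^{2} C \sin{\left(2 x \right)} \cos{\left(2 x \right)} \cos{\left(y \right)} - B C^{2} \sin{\left(2 x \right)} \cos^{2}{\left(y \right)}
So the left-hand side equals
  \frac{A^{3} x^{2}}{2} - A^{2} B x^{2} \sin{\left(2 x \right)} + A^{2} B x \cos{\left(2 x \right)} + A^{2} C x \cos{\left(y \right)} - 2 A B^{2} x \sin{\left(2 x \right)} \cos{\left(2 x \right)} + \frac{A B^{2} \cos^{2}{\left(2 x \right)}}{2} - 2 A B C x \sin{\left(2 x \right)} \cos{\left(y \right)} + A B C \cos{\left(2 x \right)} \cos{\left(y \right)} - 8 A B x \cos{\left(2 x \right)} + \frac{A C^{2} \cos^{2}{\left(y \right)}}{2} - A C x \cos{\left(y \right)} - B^{3} \sin{\left(2 x \right)} \cos^{2}{\left(2 x \right)} - 2 B^{2} C \sin{\left(2 x \right)} \cos{\left(2 x \right)} \cos{\left(y \right)} - 8 B^{2} \cos^{2}{\left(2 x \right)} - B C^{2} \sin{\left(2 x \right)} \cos^{2}{\left(y \right)} - 9 B C \cos{\left(2 x \right)} \cos{\left(y \right)} - C^{2} \cos^{2}{\left(y \right)}
This must equal f(x, y) identically; expanded, f = 3 x^{2} \sin{\left(2 x \right)} + \frac{x^{2}}{2} - 18 x \sin{\left(2 x \right)} \cos{\left(2 x \right)} - 6 x \sin{\left(2 x \right)} \cos{\left(y \right)} + 21 x \cos{\left(2 x \right)} + 27 \sin{\left(2 x \right)} \cos^{2}{\left(2 x \right)} + 18 \sin{\left(2 x \right)} \cos{\left(2 x \right)} \cos{\left(y \right)} + 3 \sin{\left(2 x \right)} \cos^{2}{\left(y \right)} - \frac{135 \cos^{2}{\left(2 x \right)}}{2} - 24 \cos{\left(2 x \right)} \cos{\left(y \right)} - \frac{\cos^{2}{\left(y \right)}}{2}.
Matching coefficients of the independent functions:
  [x^{2}]:  \frac{A^{3}}{2} = \frac{1}{2}
  [x \cos{\left(2 x \right)}]:  A^{2} B - 8 A B = 21
  [x \cos{\left(y \right)}]:  A^{2} C - A C = 0
  [x^{2} \sin{\left(2 x \right)}]:  - A^{2} B = 3
  [\sin{\left(2 x \right)} \cos^{2}{\left(2 x \right)}]:  - B^{3} = 27
  [\sin{\left(2 x \right)} \cos^{2}{\left(y \right)}]:  - B C^{2} = 3
  [\cos{\left(2 x \right)} \cos{\left(y \right)}]:  A B C - 9 B C = -24
  [x \sin{\left(2 x \right)} \cos{\left(2 x \right)}]:  - 2 A B^{2} = -18
  [x \sin{\left(2 x \right)} \cos{\left(y \right)}]:  - 2 A B C = -6
  [\sin{\left(2 x \right)} \cos{\left(2 x \right)} \cos{\left(y \right)}]:  - 2 B^{2} C = 18
  [\cos^{2}{\left(2 x \right)}]:  \frac{A B^{2}}{2} - 8 B^{2} = - \frac{135}{2}
  [\cos^{2}{\left(y \right)}]:  \frac{A C^{2}}{2} - C^{2} = - \frac{1}{2}
Solving: A = 1, B = -3, C = -1.
Check against the point condition:
  u(0, 0) = -4  ⟹  B + C = -4  ✓
Hence u(x, y) = x - 3 \cos{\left(2 x \right)} - \cos{\left(y \right)}.

Answer: u(x, y) = x - 3 \cos{\left(2 x \right)} - \cos{\left(y \right)}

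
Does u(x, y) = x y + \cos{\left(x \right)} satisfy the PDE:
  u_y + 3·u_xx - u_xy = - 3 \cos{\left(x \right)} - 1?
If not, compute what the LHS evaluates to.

Evaluate each term of the left-hand side for u = x y + \cos{\left(x \right)}.
Derivatives:
  u_y = x
  u_xx = - \cos{\left(x \right)}
  u_xy = 1
Terms:
  u_y = x
  3·u_xx = - 3 \cos{\left(x \right)}
  -u_xy = -1
Sum: LHS = x - 3 \cos{\left(x \right)} - 1
Given right-hand side: - 3 \cos{\left(x \right)} - 1. Difference LHS − RHS = x ≠ 0, so u is not a solution.

Answer: No, the LHS evaluates to x - 3 \cos{\left(x \right)} - 1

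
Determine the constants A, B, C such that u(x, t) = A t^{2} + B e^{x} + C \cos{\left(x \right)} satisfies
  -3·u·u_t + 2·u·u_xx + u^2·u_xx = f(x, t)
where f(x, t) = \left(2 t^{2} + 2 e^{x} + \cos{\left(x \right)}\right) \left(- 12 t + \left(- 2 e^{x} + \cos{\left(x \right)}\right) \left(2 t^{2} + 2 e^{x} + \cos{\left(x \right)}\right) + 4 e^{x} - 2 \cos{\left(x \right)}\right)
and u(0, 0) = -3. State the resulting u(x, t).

Answer: u(x, t) = - 2 t^{2} - 2 e^{x} - \cos{\left(x \right)}

Derivation:
Substitute the ansatz u = A t^{2} + B e^{x} + C \cos{\left(x \right)} into the left-hand side.
Derivatives of the ansatz:
  u_t = 2 A t
  u_xx = B e^{x} - C \cos{\left(x \right)}
Term by term:
  -3·u·u_t = - 6 A^{2} t^{3} - 6 A B t e^{x} - 6 A C t \cos{\left(x \right)}
  2·u·u_xx = 2 A B t^{2} e^{x} - 2 A C t^{2} \cos{\left(x \right)} + 2 B^{2} e^{2 x} - 2 C^{2} \cos^{2}{\left(x \right)}
  u^2·u_xx = A^{2} B t^{4} e^{x} - A^{2} C t^{4} \cos{\left(x \right)} + 2 A B^{2} t^{2} e^{2 x} - 2 A C^{2} t^{2} \cos^{2}{\left(x \right)} + B^{3} e^{3 x} + B^{2} C e^{2 x} \cos{\left(x \right)} - B C^{2} e^{x} \cos^{2}{\left(x \right)} - C^{3} \cos^{3}{\left(x \right)}
So the left-hand side equals
  A^{2} B t^{4} e^{x} - A^{2} C t^{4} \cos{\left(x \right)} - 6 A^{2} t^{3} + 2 A B^{2} t^{2} e^{2 x} + 2 A B t^{2} e^{x} - 6 A B t e^{x} - 2 A C^{2} t^{2} \cos^{2}{\left(x \right)} - 2 A C t^{2} \cos{\left(x \right)} - 6 A C t \cos{\left(x \right)} + B^{3} e^{3 x} + B^{2} C e^{2 x} \cos{\left(x \right)} + 2 B^{2} e^{2 x} - B C^{2} e^{x} \cos^{2}{\left(x \right)} - C^{3} \cos^{3}{\left(x \right)} - 2 C^{2} \cos^{2}{\left(x \right)}
This must equal f(x, t) identically; expanded, f = - 8 t^{4} e^{x} + 4 t^{4} \cos{\left(x \right)} - 24 t^{3} - 16 t^{2} e^{2 x} + 8 t^{2} e^{x} + 4 t^{2} \cos^{2}{\left(x \right)} - 4 t^{2} \cos{\left(x \right)} - 24 t e^{x} - 12 t \cos{\left(x \right)} - 8 e^{3 x} - 4 e^{2 x} \cos{\left(x \right)} + 8 e^{2 x} + 2 e^{x} \cos^{2}{\left(x \right)} + \cos^{3}{\left(x \right)} - 2 \cos^{2}{\left(x \right)}.
Matching coefficients of the independent functions:
(each divided by its leading coefficient; functions giving the same equation are listed together)
  [t^{3}]:  A^{2} - 4 = 0
  [t e^{x}, t^{2} e^{x}]:  A B - 4 = 0
  [t \cos{\left(x \right)}, t^{2} \cos{\left(x \right)}]:  A C - 2 = 0
  [t^{2} e^{2 x}]:  A B^{2} + 8 = 0
  [t^{2} \cos^{2}{\left(x \right)}]:  A C^{2} + 2 = 0
  [t^{4} e^{x}]:  A^{2} B + 8 = 0
  [t^{4} \cos{\left(x \right)}]:  A^{2} C + 4 = 0
  [e^{x} \cos^{2}{\left(x \right)}]:  B C^{2} + 2 = 0
  [e^{2 x} \cos{\left(x \right)}]:  B^{2} C + 4 = 0
  [e^{2 x}]:  B^{2} - 4 = 0
  [e^{3 x}]:  B^{3} + 8 = 0
  [\cos^{2}{\left(x \right)}]:  C^{2} - 1 = 0
  [\cos^{3}{\left(x \right)}]:  C^{3} + 1 = 0
Solving: A = -2, B = -2, C = -1.
Check against the point condition:
  u(0, 0) = -3  ⟹  B + C = -3  ✓
Hence u(x, t) = - 2 t^{2} - 2 e^{x} - \cos{\left(x \right)}.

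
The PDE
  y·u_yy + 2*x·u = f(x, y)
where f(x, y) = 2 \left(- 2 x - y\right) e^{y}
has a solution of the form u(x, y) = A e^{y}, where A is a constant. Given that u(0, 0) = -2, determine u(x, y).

Substitute the ansatz u = A e^{y} into the left-hand side.
Derivatives of the ansatz:
  u_yy = A e^{y}
Term by term:
  y·u_yy = A y e^{y}
  2*x·u = 2 A x e^{y}
So the left-hand side equals
  2 A x e^{y} + A y e^{y}
This must equal f(x, y) identically; expanded, f = - 4 x e^{y} - 2 y e^{y}.
Matching coefficients of the independent functions:
  [x e^{y}]:  2 A = -4
  [y e^{y}]:  A = -2
Solving: A = -2.
Check against the point condition:
  u(0, 0) = -2  ⟹  A = -2  ✓
Hence u(x, y) = - 2 e^{y}.

Answer: u(x, y) = - 2 e^{y}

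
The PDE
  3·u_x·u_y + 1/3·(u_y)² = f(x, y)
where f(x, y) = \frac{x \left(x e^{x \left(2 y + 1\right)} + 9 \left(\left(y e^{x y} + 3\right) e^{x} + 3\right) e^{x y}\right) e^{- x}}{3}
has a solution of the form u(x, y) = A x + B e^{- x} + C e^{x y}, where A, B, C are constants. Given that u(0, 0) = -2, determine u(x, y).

Substitute the ansatz u = A x + B e^{- x} + C e^{x y} into the left-hand side.
Derivatives of the ansatz:
  u_x = A - B e^{- x} + C y e^{x y}
  u_y = C x e^{x y}
Term by term:
  3·u_x·u_y = 3 A C x e^{x y} - 3 B C x e^{- x} e^{x y} + 3 C^{2} x y e^{2 x y}
  1/3·(u_y)² = \frac{C^{2} x^{2} e^{2 x y}}{3}
So the left-hand side equals
  3 A C x e^{x y} - 3 B C x e^{- x} e^{x y} + \frac{C^{2} x^{2} e^{2 x y}}{3} + 3 C^{2} x y e^{2 x y}
This must equal f(x, y) identically; expanded, f = \frac{x^{2} e^{2 x y}}{3} + 3 x y e^{2 x y} + 9 x e^{x y} + 9 x e^{- x} e^{x y}.
Matching coefficients of the independent functions:
  [x e^{x y}]:  3 A C = 9
  [x^{2} e^{2 x y}]:  \frac{C^{2}}{3} = \frac{1}{3}
  [x y e^{2 x y}]:  3 C^{2} = 3
  [x e^{- x} e^{x y}]:  - 3 B C = 9
These equations allow (A, B, C) = (-3, 3, -1) or (3, -3, 1).
Impose the point condition(s):
  u(0, 0) = -2  ⟹  B + C = -2
Only A = 3, B = -3, C = 1 satisfies everything.
Hence u(x, y) = 3 x + e^{x y} - 3 e^{- x}.

Answer: u(x, y) = 3 x + e^{x y} - 3 e^{- x}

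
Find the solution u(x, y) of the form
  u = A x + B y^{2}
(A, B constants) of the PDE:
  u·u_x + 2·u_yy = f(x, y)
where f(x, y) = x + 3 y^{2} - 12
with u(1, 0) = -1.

Answer: u(x, y) = - x - 3 y^{2}

Derivation:
Substitute the ansatz u = A x + B y^{2} into the left-hand side.
Derivatives of the ansatz:
  u_x = A
  u_yy = 2 B
Term by term:
  u·u_x = A^{2} x + A B y^{2}
  2·u_yy = 4 B
So the left-hand side equals
  A^{2} x + A B y^{2} + 4 B
This must equal f(x, y) = x + 3 y^{2} - 12 identically.
Matching coefficients of the independent functions:
  [constant term]:  4 B = -12
  [x]:  A^{2} = 1
  [y^{2}]:  A B = 3
Solving: A = -1, B = -3.
Check against the point condition:
  u(1, 0) = -1  ⟹  A = -1  ✓
Hence u(x, y) = - x - 3 y^{2}.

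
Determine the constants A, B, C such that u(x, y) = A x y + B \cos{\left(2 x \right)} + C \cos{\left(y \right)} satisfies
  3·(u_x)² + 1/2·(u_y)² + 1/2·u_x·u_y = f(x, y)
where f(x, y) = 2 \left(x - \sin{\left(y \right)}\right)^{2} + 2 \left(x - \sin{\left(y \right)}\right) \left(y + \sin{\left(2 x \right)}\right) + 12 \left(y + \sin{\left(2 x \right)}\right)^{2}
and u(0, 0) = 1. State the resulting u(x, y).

Answer: u(x, y) = 2 x y - \cos{\left(2 x \right)} + 2 \cos{\left(y \right)}

Derivation:
Substitute the ansatz u = A x y + B \cos{\left(2 x \right)} + C \cos{\left(y \right)} into the left-hand side.
Derivatives of the ansatz:
  u_x = A y - 2 B \sin{\left(2 x \right)}
  u_y = A x - C \sin{\left(y \right)}
Term by term:
  3·(u_x)² = 3 A^{2} y^{2} - 12 A B y \sin{\left(2 x \right)} + 12 B^{2} \sin^{2}{\left(2 x \right)}
  1/2·(u_y)² = \frac{A^{2} x^{2}}{2} - A C x \sin{\left(y \right)} + \frac{C^{2} \sin^{2}{\left(y \right)}}{2}
  1/2·u_x·u_y = \frac{A^{2} x y}{2} - A B x \sin{\left(2 x \right)} - \frac{A C y \sin{\left(y \right)}}{2} + B C \sin{\left(2 x \right)} \sin{\left(y \right)}
So the left-hand side equals
  \frac{A^{2} x^{2}}{2} + \frac{A^{2} x y}{2} + 3 A^{2} y^{2} - A B x \sin{\left(2 x \right)} - 12 A B y \sin{\left(2 x \right)} - A C x \sin{\left(y \right)} - \frac{A C y \sin{\left(y \right)}}{2} + 12 B^{2} \sin^{2}{\left(2 x \right)} + B C \sin{\left(2 x \right)} \sin{\left(y \right)} + \frac{C^{2} \sin^{2}{\left(y \right)}}{2}
This must equal f(x, y) identically; expanded, f = 2 x^{2} + 2 x y + 2 x \sin{\left(2 x \right)} - 4 x \sin{\left(y \right)} + 12 y^{2} + 24 y \sin{\left(2 x \right)} - 2 y \sin{\left(y \right)} + 12 \sin^{2}{\left(2 x \right)} - 2 \sin{\left(2 x \right)} \sin{\left(y \right)} + 2 \sin^{2}{\left(y \right)}.
Matching coefficients of the independent functions:
  [x^{2}, x y]:  \frac{A^{2}}{2} = 2
  [y^{2}]:  3 A^{2} = 12
  [x \sin{\left(2 x \right)}]:  - A B = 2
  [x \sin{\left(y \right)}]:  - A C = -4
  [y \sin{\left(2 x \right)}]:  - 12 A B = 24
  [y \sin{\left(y \right)}]:  - \frac{A C}{2} = -2
  [\sin{\left(2 x \right)} \sin{\left(y \right)}]:  B C = -2
  [\sin^{2}{\left(2 x \right)}]:  12 B^{2} = 12
  [\sin^{2}{\left(y \right)}]:  \frac{C^{2}}{2} = 2
These equations allow (A, B, C) = (-2, 1, -2) or (2, -1, 2).
Impose the point condition(s):
  u(0, 0) = 1  ⟹  B + C = 1
Only A = 2, B = -1, C = 2 satisfies everything.
Hence u(x, y) = 2 x y - \cos{\left(2 x \right)} + 2 \cos{\left(y \right)}.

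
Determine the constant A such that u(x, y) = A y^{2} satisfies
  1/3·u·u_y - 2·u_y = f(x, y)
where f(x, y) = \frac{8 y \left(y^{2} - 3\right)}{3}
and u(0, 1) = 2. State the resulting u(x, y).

Substitute the ansatz u = A y^{2} into the left-hand side.
Derivatives of the ansatz:
  u_y = 2 A y
Term by term:
  1/3·u·u_y = \frac{2 A^{2} y^{3}}{3}
  -2·u_y = - 4 A y
So the left-hand side equals
  \frac{2 A^{2} y^{3}}{3} - 4 A y
This must equal f(x, y) identically; expanded, f = \frac{8 y^{3}}{3} - 8 y.
Matching coefficients of the independent functions:
  [y]:  - 4 A = -8
  [y^{3}]:  \frac{2 A^{2}}{3} = \frac{8}{3}
Solving: A = 2.
Check against the point condition:
  u(0, 1) = 2  ⟹  A = 2  ✓
Hence u(x, y) = 2 y^{2}.

Answer: u(x, y) = 2 y^{2}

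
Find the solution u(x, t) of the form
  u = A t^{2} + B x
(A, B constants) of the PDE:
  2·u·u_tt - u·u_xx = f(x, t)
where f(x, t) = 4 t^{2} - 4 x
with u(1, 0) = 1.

Substitute the ansatz u = A t^{2} + B x into the left-hand side.
Derivatives of the ansatz:
  u_tt = 2 A
  u_xx = 0
Term by term:
  2·u·u_tt = 4 A^{2} t^{2} + 4 A B x
  -u·u_xx = 0
So the left-hand side equals
  4 A^{2} t^{2} + 4 A B x
This must equal f(x, t) = 4 t^{2} - 4 x identically.
Matching coefficients of the independent functions:
  [t^{2}]:  4 A^{2} = 4
  [x]:  4 A B = -4
These equations allow (A, B) = (-1, 1) or (1, -1).
Impose the point condition(s):
  u(1, 0) = 1  ⟹  B = 1
Only A = -1, B = 1 satisfies everything.
Hence u(x, t) = - t^{2} + x.

Answer: u(x, t) = - t^{2} + x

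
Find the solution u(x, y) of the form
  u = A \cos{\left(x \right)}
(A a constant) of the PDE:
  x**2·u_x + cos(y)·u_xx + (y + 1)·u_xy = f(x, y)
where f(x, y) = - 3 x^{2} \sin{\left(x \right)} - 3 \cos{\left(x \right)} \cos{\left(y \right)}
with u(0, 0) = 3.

Substitute the ansatz u = A \cos{\left(x \right)} into the left-hand side.
Derivatives of the ansatz:
  u_x = - A \sin{\left(x \right)}
  u_xx = - A \cos{\left(x \right)}
  u_xy = 0
Term by term:
  x**2·u_x = - A x^{2} \sin{\left(x \right)}
  cos(y)·u_xx = - A \cos{\left(x \right)} \cos{\left(y \right)}
  (y + 1)·u_xy = 0
So the left-hand side equals
  - A x^{2} \sin{\left(x \right)} - A \cos{\left(x \right)} \cos{\left(y \right)}
This must equal f(x, y) = - 3 x^{2} \sin{\left(x \right)} - 3 \cos{\left(x \right)} \cos{\left(y \right)} identically.
Matching coefficients of the independent functions:
  [x^{2} \sin{\left(x \right)}, \cos{\left(x \right)} \cos{\left(y \right)}]:  - A = -3
Solving: A = 3.
Check against the point condition:
  u(0, 0) = 3  ⟹  A = 3  ✓
Hence u(x, y) = 3 \cos{\left(x \right)}.

Answer: u(x, y) = 3 \cos{\left(x \right)}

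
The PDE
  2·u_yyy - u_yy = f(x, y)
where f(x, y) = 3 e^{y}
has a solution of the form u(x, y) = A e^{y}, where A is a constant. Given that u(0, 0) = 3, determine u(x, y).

Substitute the ansatz u = A e^{y} into the left-hand side.
Derivatives of the ansatz:
  u_yyy = A e^{y}
  u_yy = A e^{y}
Term by term:
  2·u_yyy = 2 A e^{y}
  -u_yy = - A e^{y}
So the left-hand side equals
  A e^{y}
This must equal f(x, y) = 3 e^{y} identically.
Matching coefficients of the independent functions:
  [e^{y}]:  A = 3
Solving: A = 3.
Check against the point condition:
  u(0, 0) = 3  ⟹  A = 3  ✓
Hence u(x, y) = 3 e^{y}.

Answer: u(x, y) = 3 e^{y}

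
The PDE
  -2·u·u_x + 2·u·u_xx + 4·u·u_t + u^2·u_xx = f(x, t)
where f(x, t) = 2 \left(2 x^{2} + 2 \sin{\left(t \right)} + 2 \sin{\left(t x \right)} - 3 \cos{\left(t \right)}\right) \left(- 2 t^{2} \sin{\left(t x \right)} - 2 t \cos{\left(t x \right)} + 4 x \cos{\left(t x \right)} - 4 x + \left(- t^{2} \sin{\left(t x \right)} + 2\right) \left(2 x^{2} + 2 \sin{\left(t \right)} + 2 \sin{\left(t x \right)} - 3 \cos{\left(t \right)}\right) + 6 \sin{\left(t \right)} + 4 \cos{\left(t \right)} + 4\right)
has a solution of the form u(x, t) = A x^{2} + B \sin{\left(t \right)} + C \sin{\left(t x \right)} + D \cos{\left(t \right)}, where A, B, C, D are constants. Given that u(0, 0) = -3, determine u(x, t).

Answer: u(x, t) = 2 x^{2} + 2 \sin{\left(t \right)} + 2 \sin{\left(t x \right)} - 3 \cos{\left(t \right)}

Derivation:
Substitute the ansatz u = A x^{2} + B \sin{\left(t \right)} + C \sin{\left(t x \right)} + D \cos{\left(t \right)} into the left-hand side.
Derivatives of the ansatz:
  u_x = 2 A x + C t \cos{\left(t x \right)}
  u_xx = 2 A - C t^{2} \sin{\left(t x \right)}
  u_t = B \cos{\left(t \right)} + C x \cos{\left(t x \right)} - D \sin{\left(t \right)}
Term by term:
  -2·u·u_x = - 4 A^{2} x^{3} - 4 A B x \sin{\left(t \right)} - 2 A C t x^{2} \cos{\left(t x \right)} - 4 A C x \sin{\left(t x \right)} - 4 A D x \cos{\left(t \right)} - 2 B C t \sin{\left(t \right)} \cos{\left(t x \right)} - 2 C^{2} t \sin{\left(t x \right)} \cos{\left(t x \right)} - 2 C D t \cos{\left(t \right)} \cos{\left(t x \right)}
  2·u·u_xx = 4 A^{2} x^{2} + 4 A B \sin{\left(t \right)} - 2 A C t^{2} x^{2} \sin{\left(t x \right)} + 4 A C \sin{\left(t x \right)} + 4 A D \cos{\left(t \right)} - 2 B C t^{2} \sin{\left(t \right)} \sin{\left(t x \right)} - 2 C^{2} t^{2} \sin^{2}{\left(t x \right)} - 2 C D t^{2} \sin{\left(t x \right)} \cos{\left(t \right)}
  4·u·u_t = 4 A B x^{2} \cos{\left(t \right)} + 4 A C x^{3} \cos{\left(t x \right)} - 4 A D x^{2} \sin{\left(t \right)} + 4 B^{2} \sin{\left(t \right)} \cos{\left(t \right)} + 4 B C x \sin{\left(t \right)} \cos{\left(t x \right)} + 4 B C \sin{\left(t x \right)} \cos{\left(t \right)} - 4 B D \sin^{2}{\left(t \right)} + 4 B D \cos^{2}{\left(t \right)} + 4 C^{2} x \sin{\left(t x \right)} \cos{\left(t x \right)} + 4 C D x \cos{\left(t \right)} \cos{\left(t x \right)} - 4 C D \sin{\left(t \right)} \sin{\left(t x \right)} - 4 D^{2} \sin{\left(t \right)} \cos{\left(t \right)}
  u^2·u_xx = 2 A^{3} x^{4} + 4 A^{2} B x^{2} \sin{\left(t \right)} - A^{2} C t^{2} x^{4} \sin{\left(t x \right)} + 4 A^{2} C x^{2} \sin{\left(t x \right)} + 4 A^{2} D x^{2} \cos{\left(t \right)} + 2 A B^{2} \sin^{2}{\left(t \right)} - 2 A B C t^{2} x^{2} \sin{\left(t \right)} \sin{\left(t x \right)} + 4 A B C \sin{\left(t \right)} \sin{\left(t x \right)} + 4 A B D \sin{\left(t \right)} \cos{\left(t \right)} - 2 A C^{2} t^{2} x^{2} \sin^{2}{\left(t x \right)} + 2 A C^{2} \sin^{2}{\left(t x \right)} - 2 A C D t^{2} x^{2} \sin{\left(t x \right)} \cos{\left(t \right)} + 4 A C D \sin{\left(t x \right)} \cos{\left(t \right)} + 2 A D^{2} \cos^{2}{\left(t \right)} - B^{2} C t^{2} \sin^{2}{\left(t \right)} \sin{\left(t x \right)} - 2 B C^{2} t^{2} \sin{\left(t \right)} \sin^{2}{\left(t x \right)} - 2 B C D t^{2} \sin{\left(t \right)} \sin{\left(t x \right)} \cos{\left(t \right)} - C^{3} t^{2} \sin^{3}{\left(t x \right)} - 2 C^{2} D t^{2} \sin^{2}{\left(t x \right)} \cos{\left(t \right)} - C D^{2} t^{2} \sin{\left(t x \right)} \cos^{2}{\left(t \right)}
Sum these and collect like terms in the independent variables.
This must equal f(x, t) identically; expanded, f = - 8 t^{2} x^{4} \sin{\left(t x \right)} - 16 t^{2} x^{2} \sin{\left(t \right)} \sin{\left(t x \right)} - 16 t^{2} x^{2} \sin^{2}{\left(t x \right)} + 24 t^{2} x^{2} \sin{\left(t x \right)} \cos{\left(t \right)} - 8 t^{2} x^{2} \sin{\left(t x \right)} - 8 t^{2} \sin^{2}{\left(t \right)} \sin{\left(t x \right)} - 16 t^{2} \sin{\left(t \right)} \sin^{2}{\left(t x \right)} + 24 t^{2} \sin{\left(t \right)} \sin{\left(t x \right)} \cos{\left(t \right)} - 8 t^{2} \sin{\left(t \right)} \sin{\left(t x \right)} - 8 t^{2} \sin^{3}{\left(t x \right)} + 24 t^{2} \sin^{2}{\left(t x \right)} \cos{\left(t \right)} - 8 t^{2} \sin^{2}{\left(t x \right)} - 18 t^{2} \sin{\left(t x \right)} \cos^{2}{\left(t \right)} + 12 t^{2} \sin{\left(t x \right)} \cos{\left(t \right)} - 8 t x^{2} \cos{\left(t x \right)} - 8 t \sin{\left(t \right)} \cos{\left(t x \right)} - 8 t \sin{\left(t x \right)} \cos{\left(t x \right)} + 12 t \cos{\left(t \right)} \cos{\left(t x \right)} + 16 x^{4} + 16 x^{3} \cos{\left(t x \right)} - 16 x^{3} + 56 x^{2} \sin{\left(t \right)} + 32 x^{2} \sin{\left(t x \right)} - 32 x^{2} \cos{\left(t \right)} + 16 x^{2} + 16 x \sin{\left(t \right)} \cos{\left(t x \right)} - 16 x \sin{\left(t \right)} + 16 x \sin{\left(t x \right)} \cos{\left(t x \right)} - 16 x \sin{\left(t x \right)} - 24 x \cos{\left(t \right)} \cos{\left(t x \right)} + 24 x \cos{\left(t \right)} + 40 \sin^{2}{\left(t \right)} + 56 \sin{\left(t \right)} \sin{\left(t x \right)} - 68 \sin{\left(t \right)} \cos{\left(t \right)} + 16 \sin{\left(t \right)} + 16 \sin^{2}{\left(t x \right)} - 32 \sin{\left(t x \right)} \cos{\left(t \right)} + 16 \sin{\left(t x \right)} + 12 \cos^{2}{\left(t \right)} - 24 \cos{\left(t \right)}.
Matching coefficients of the independent functions:
(each divided by its leading coefficient; functions giving the same equation are listed together)
  [x^{2}, x^{3}]:  A^{2} - 4 = 0
  [x^{4}]:  A^{3} - 8 = 0
  [t^{2} \sin^{2}{\left(t x \right)}, t \sin{\left(t x \right)} \cos{\left(t x \right)}, x \sin{\left(t x \right)} \cos{\left(t x \right)}]:  C^{2} - 4 = 0
  [t^{2} \sin^{3}{\left(t x \right)}]:  C^{3} - 8 = 0
  [x \sin{\left(t \right)}, \sin{\left(t \right)}]:  A B - 4 = 0
  [x \sin{\left(t x \right)}, x^{3} \cos{\left(t x \right)}, t x^{2} \cos{\left(t x \right)}, …]:  A C - 4 = 0
  [x \cos{\left(t \right)}, \cos{\left(t \right)}]:  A D + 6 = 0
  [x^{2} \sin{\left(t \right)}]:  A^{2} B - A D - 14 = 0
  [x^{2} \sin{\left(t x \right)}, t^{2} x^{4} \sin{\left(t x \right)}]:  A^{2} C - 8 = 0
  [x^{2} \cos{\left(t \right)}]:  A^{2} D + A B + 8 = 0
  [\sin{\left(t \right)} \sin{\left(t x \right)}]:  A B C - C D - 14 = 0
  [\sin{\left(t \right)} \cos{\left(t \right)}]:  A B D + B^{2} - D^{2} + 17 = 0
  [\sin{\left(t x \right)} \cos{\left(t \right)}]:  A C D + B C + 8 = 0
  [t \sin{\left(t \right)} \cos{\left(t x \right)}, t^{2} \sin{\left(t \right)} \sin{\left(t x \right)}, x \sin{\left(t \right)} \cos{\left(t x \right)}]:  B C - 4 = 0
  [t \cos{\left(t \right)} \cos{\left(t x \right)}, t^{2} \sin{\left(t x \right)} \cos{\left(t \right)}, x \cos{\left(t \right)} \cos{\left(t x \right)}]:  C D + 6 = 0
  [t^{2} x^{2} \sin^{2}{\left(t x \right)}, \sin^{2}{\left(t x \right)}]:  A C^{2} - 8 = 0
  [t^{2} \sin{\left(t \right)} \sin^{2}{\left(t x \right)}]:  B C^{2} - 8 = 0
  [t^{2} \sin^{2}{\left(t \right)} \sin{\left(t x \right)}]:  B^{2} C - 8 = 0
  [t^{2} \sin{\left(t x \right)} \cos^{2}{\left(t \right)}]:  C D^{2} - 18 = 0
  [t^{2} \sin^{2}{\left(t x \right)} \cos{\left(t \right)}]:  C^{2} D + 12 = 0
  [t^{2} x^{2} \sin{\left(t \right)} \sin{\left(t x \right)}]:  A B C - 8 = 0
  [t^{2} x^{2} \sin{\left(t x \right)} \cos{\left(t \right)}]:  A C D + 12 = 0
  [t^{2} \sin{\left(t \right)} \sin{\left(t x \right)} \cos{\left(t \right)}]:  B C D + 12 = 0
  [\sin^{2}{\left(t \right)}]:  A B^{2} - 2 B D - 20 = 0
  [\cos^{2}{\left(t \right)}]:  A D^{2} + 2 B D - 6 = 0
These equations do not fix every constant; impose the point condition(s):
  u(0, 0) = -3  ⟹  D = -3
Solving the combined system: A = 2, B = 2, C = 2, D = -3.
Hence u(x, t) = 2 x^{2} + 2 \sin{\left(t \right)} + 2 \sin{\left(t x \right)} - 3 \cos{\left(t \right)}.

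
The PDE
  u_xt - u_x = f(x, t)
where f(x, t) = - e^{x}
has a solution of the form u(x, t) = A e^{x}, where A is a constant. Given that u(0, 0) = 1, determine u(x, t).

Answer: u(x, t) = e^{x}

Derivation:
Substitute the ansatz u = A e^{x} into the left-hand side.
Derivatives of the ansatz:
  u_xt = 0
  u_x = A e^{x}
Term by term:
  u_xt = 0
  -u_x = - A e^{x}
So the left-hand side equals
  - A e^{x}
This must equal f(x, t) = - e^{x} identically.
Matching coefficients of the independent functions:
  [e^{x}]:  - A = -1
Solving: A = 1.
Check against the point condition:
  u(0, 0) = 1  ⟹  A = 1  ✓
Hence u(x, t) = e^{x}.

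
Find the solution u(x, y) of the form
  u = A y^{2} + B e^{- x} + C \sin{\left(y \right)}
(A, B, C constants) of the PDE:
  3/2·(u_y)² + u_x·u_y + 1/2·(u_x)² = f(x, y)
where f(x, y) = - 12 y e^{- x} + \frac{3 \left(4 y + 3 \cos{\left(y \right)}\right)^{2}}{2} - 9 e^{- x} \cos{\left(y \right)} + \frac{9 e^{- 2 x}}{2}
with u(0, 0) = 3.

Substitute the ansatz u = A y^{2} + B e^{- x} + C \sin{\left(y \right)} into the left-hand side.
Derivatives of the ansatz:
  u_y = 2 A y + C \cos{\left(y \right)}
  u_x = - B e^{- x}
Term by term:
  3/2·(u_y)² = 6 A^{2} y^{2} + 6 A C y \cos{\left(y \right)} + \frac{3 C^{2} \cos^{2}{\left(y \right)}}{2}
  u_x·u_y = - 2 A B y e^{- x} - B C e^{- x} \cos{\left(y \right)}
  1/2·(u_x)² = \frac{B^{2} e^{- 2 x}}{2}
So the left-hand side equals
  6 A^{2} y^{2} - 2 A B y e^{- x} + 6 A C y \cos{\left(y \right)} + \frac{B^{2} e^{- 2 x}}{2} - B C e^{- x} \cos{\left(y \right)} + \frac{3 C^{2} \cos^{2}{\left(y \right)}}{2}
This must equal f(x, y) identically; expanded, f = 24 y^{2} + 36 y \cos{\left(y \right)} - 12 y e^{- x} + \frac{27 \cos^{2}{\left(y \right)}}{2} - 9 e^{- x} \cos{\left(y \right)} + \frac{9 e^{- 2 x}}{2}.
Matching coefficients of the independent functions:
  [y^{2}]:  6 A^{2} = 24
  [y e^{- x}]:  - 2 A B = -12
  [y \cos{\left(y \right)}]:  6 A C = 36
  [e^{- x} \cos{\left(y \right)}]:  - B C = -9
  [e^{- 2 x}]:  \frac{B^{2}}{2} = \frac{9}{2}
  [\cos^{2}{\left(y \right)}]:  \frac{3 C^{2}}{2} = \frac{27}{2}
These equations allow (A, B, C) = (-2, -3, -3) or (2, 3, 3).
Impose the point condition(s):
  u(0, 0) = 3  ⟹  B = 3
Only A = 2, B = 3, C = 3 satisfies everything.
Hence u(x, y) = 2 y^{2} + 3 \sin{\left(y \right)} + 3 e^{- x}.

Answer: u(x, y) = 2 y^{2} + 3 \sin{\left(y \right)} + 3 e^{- x}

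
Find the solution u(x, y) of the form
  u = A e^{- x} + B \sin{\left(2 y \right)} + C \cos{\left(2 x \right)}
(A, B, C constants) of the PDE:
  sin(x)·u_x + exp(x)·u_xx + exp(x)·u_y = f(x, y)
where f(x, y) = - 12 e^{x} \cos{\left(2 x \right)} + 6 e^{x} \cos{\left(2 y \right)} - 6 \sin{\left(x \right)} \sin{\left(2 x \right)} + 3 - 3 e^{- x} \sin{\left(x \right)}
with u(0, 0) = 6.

Substitute the ansatz u = A e^{- x} + B \sin{\left(2 y \right)} + C \cos{\left(2 x \right)} into the left-hand side.
Derivatives of the ansatz:
  u_x = - A e^{- x} - 2 C \sin{\left(2 x \right)}
  u_xx = A e^{- x} - 4 C \cos{\left(2 x \right)}
  u_y = 2 B \cos{\left(2 y \right)}
Term by term:
  sin(x)·u_x = - A e^{- x} \sin{\left(x \right)} - 2 C \sin{\left(x \right)} \sin{\left(2 x \right)}
  exp(x)·u_xx = A - 4 C e^{x} \cos{\left(2 x \right)}
  exp(x)·u_y = 2 B e^{x} \cos{\left(2 y \right)}
So the left-hand side equals
  A - A e^{- x} \sin{\left(x \right)} + 2 B e^{x} \cos{\left(2 y \right)} - 4 C e^{x} \cos{\left(2 x \right)} - 2 C \sin{\left(x \right)} \sin{\left(2 x \right)}
This must equal f(x, y) = - 12 e^{x} \cos{\left(2 x \right)} + 6 e^{x} \cos{\left(2 y \right)} - 6 \sin{\left(x \right)} \sin{\left(2 x \right)} + 3 - 3 e^{- x} \sin{\left(x \right)} identically.
Matching coefficients of the independent functions:
  [constant term]:  A = 3
  [e^{- x} \sin{\left(x \right)}]:  - A = -3
  [e^{x} \cos{\left(2 x \right)}]:  - 4 C = -12
  [e^{x} \cos{\left(2 y \right)}]:  2 B = 6
  [\sin{\left(x \right)} \sin{\left(2 x \right)}]:  - 2 C = -6
Solving: A = 3, B = 3, C = 3.
Check against the point condition:
  u(0, 0) = 6  ⟹  A + C = 6  ✓
Hence u(x, y) = 3 \sin{\left(2 y \right)} + 3 \cos{\left(2 x \right)} + 3 e^{- x}.

Answer: u(x, y) = 3 \sin{\left(2 y \right)} + 3 \cos{\left(2 x \right)} + 3 e^{- x}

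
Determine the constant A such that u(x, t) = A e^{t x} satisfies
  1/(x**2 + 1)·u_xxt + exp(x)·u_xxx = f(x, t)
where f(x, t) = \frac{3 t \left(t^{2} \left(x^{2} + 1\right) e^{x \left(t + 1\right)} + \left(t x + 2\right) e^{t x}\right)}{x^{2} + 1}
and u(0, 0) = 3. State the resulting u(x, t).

Substitute the ansatz u = A e^{t x} into the left-hand side.
Derivatives of the ansatz:
  u_xxt = A t^{2} x e^{t x} + 2 A t e^{t x}
  u_xxx = A t^{3} e^{t x}
Term by term:
  1/(x**2 + 1)·u_xxt = \frac{A t^{2} x e^{t x}}{x^{2} + 1} + \frac{2 A t e^{t x}}{x^{2} + 1}
  exp(x)·u_xxx = A t^{3} e^{x} e^{t x}
So the left-hand side equals
  A t^{3} e^{x} e^{t x} + \frac{A t^{2} x e^{t x}}{x^{2} + 1} + \frac{2 A t e^{t x}}{x^{2} + 1}
This must equal f(x, t) identically; expanded, f = 3 t^{3} e^{x} e^{t x} + \frac{3 t^{2} x e^{t x}}{x^{2} + 1} + \frac{6 t e^{t x}}{x^{2} + 1}.
Matching coefficients of the independent functions:
  [\frac{t e^{t x}}{x^{2} + 1}]:  2 A = 6
  [t^{3} e^{x} e^{t x}, \frac{t^{2} x e^{t x}}{x^{2} + 1}]:  A = 3
Solving: A = 3.
Check against the point condition:
  u(0, 0) = 3  ⟹  A = 3  ✓
Hence u(x, t) = 3 e^{t x}.

Answer: u(x, t) = 3 e^{t x}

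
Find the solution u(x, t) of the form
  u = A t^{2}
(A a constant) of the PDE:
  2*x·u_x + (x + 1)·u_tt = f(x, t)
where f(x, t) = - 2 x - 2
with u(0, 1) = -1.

Substitute the ansatz u = A t^{2} into the left-hand side.
Derivatives of the ansatz:
  u_x = 0
  u_tt = 2 A
Term by term:
  2*x·u_x = 0
  (x + 1)·u_tt = 2 A x + 2 A
So the left-hand side equals
  2 A x + 2 A
This must equal f(x, t) = - 2 x - 2 identically.
Matching coefficients of the independent functions:
  [constant term, x]:  2 A = -2
Solving: A = -1.
Check against the point condition:
  u(0, 1) = -1  ⟹  A = -1  ✓
Hence u(x, t) = - t^{2}.

Answer: u(x, t) = - t^{2}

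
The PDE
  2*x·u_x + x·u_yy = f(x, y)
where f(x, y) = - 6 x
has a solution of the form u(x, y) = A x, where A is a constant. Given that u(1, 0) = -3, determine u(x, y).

Substitute the ansatz u = A x into the left-hand side.
Derivatives of the ansatz:
  u_x = A
  u_yy = 0
Term by term:
  2*x·u_x = 2 A x
  x·u_yy = 0
So the left-hand side equals
  2 A x
This must equal f(x, y) = - 6 x identically.
Matching coefficients of the independent functions:
  [x]:  2 A = -6
Solving: A = -3.
Check against the point condition:
  u(1, 0) = -3  ⟹  A = -3  ✓
Hence u(x, y) = - 3 x.

Answer: u(x, y) = - 3 x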